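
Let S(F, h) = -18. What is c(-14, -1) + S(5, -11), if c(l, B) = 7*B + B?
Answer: -26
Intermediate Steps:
c(l, B) = 8*B
c(-14, -1) + S(5, -11) = 8*(-1) - 18 = -8 - 18 = -26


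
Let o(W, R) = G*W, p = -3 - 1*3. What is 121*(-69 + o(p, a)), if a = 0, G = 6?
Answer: -12705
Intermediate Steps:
p = -6 (p = -3 - 3 = -6)
o(W, R) = 6*W
121*(-69 + o(p, a)) = 121*(-69 + 6*(-6)) = 121*(-69 - 36) = 121*(-105) = -12705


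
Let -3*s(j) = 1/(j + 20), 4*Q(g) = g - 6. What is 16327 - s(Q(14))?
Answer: 1077583/66 ≈ 16327.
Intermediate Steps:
Q(g) = -3/2 + g/4 (Q(g) = (g - 6)/4 = (-6 + g)/4 = -3/2 + g/4)
s(j) = -1/(3*(20 + j)) (s(j) = -1/(3*(j + 20)) = -1/(3*(20 + j)))
16327 - s(Q(14)) = 16327 - (-1)/(60 + 3*(-3/2 + (¼)*14)) = 16327 - (-1)/(60 + 3*(-3/2 + 7/2)) = 16327 - (-1)/(60 + 3*2) = 16327 - (-1)/(60 + 6) = 16327 - (-1)/66 = 16327 - 1*(-1/66) = 16327 + 1/66 = 1077583/66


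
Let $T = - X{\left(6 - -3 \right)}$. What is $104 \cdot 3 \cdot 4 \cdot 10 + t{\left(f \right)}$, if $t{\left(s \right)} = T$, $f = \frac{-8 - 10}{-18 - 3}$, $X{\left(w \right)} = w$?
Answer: $12471$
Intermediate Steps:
$f = \frac{6}{7}$ ($f = - \frac{18}{-21} = \left(-18\right) \left(- \frac{1}{21}\right) = \frac{6}{7} \approx 0.85714$)
$T = -9$ ($T = - (6 - -3) = - (6 + 3) = \left(-1\right) 9 = -9$)
$t{\left(s \right)} = -9$
$104 \cdot 3 \cdot 4 \cdot 10 + t{\left(f \right)} = 104 \cdot 3 \cdot 4 \cdot 10 - 9 = 104 \cdot 12 \cdot 10 - 9 = 104 \cdot 120 - 9 = 12480 - 9 = 12471$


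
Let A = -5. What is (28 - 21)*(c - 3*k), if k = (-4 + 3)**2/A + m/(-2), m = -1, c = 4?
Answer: 217/10 ≈ 21.700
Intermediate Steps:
k = 3/10 (k = (-4 + 3)**2/(-5) - 1/(-2) = (-1)**2*(-1/5) - 1*(-1/2) = 1*(-1/5) + 1/2 = -1/5 + 1/2 = 3/10 ≈ 0.30000)
(28 - 21)*(c - 3*k) = (28 - 21)*(4 - 3*3/10) = 7*(4 - 9/10) = 7*(31/10) = 217/10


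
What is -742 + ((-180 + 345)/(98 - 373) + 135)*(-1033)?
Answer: -697886/5 ≈ -1.3958e+5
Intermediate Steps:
-742 + ((-180 + 345)/(98 - 373) + 135)*(-1033) = -742 + (165/(-275) + 135)*(-1033) = -742 + (165*(-1/275) + 135)*(-1033) = -742 + (-⅗ + 135)*(-1033) = -742 + (672/5)*(-1033) = -742 - 694176/5 = -697886/5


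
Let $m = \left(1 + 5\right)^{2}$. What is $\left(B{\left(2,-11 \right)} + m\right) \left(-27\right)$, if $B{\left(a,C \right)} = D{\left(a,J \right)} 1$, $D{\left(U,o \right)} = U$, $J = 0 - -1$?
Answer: $-1026$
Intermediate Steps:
$J = 1$ ($J = 0 + 1 = 1$)
$B{\left(a,C \right)} = a$ ($B{\left(a,C \right)} = a 1 = a$)
$m = 36$ ($m = 6^{2} = 36$)
$\left(B{\left(2,-11 \right)} + m\right) \left(-27\right) = \left(2 + 36\right) \left(-27\right) = 38 \left(-27\right) = -1026$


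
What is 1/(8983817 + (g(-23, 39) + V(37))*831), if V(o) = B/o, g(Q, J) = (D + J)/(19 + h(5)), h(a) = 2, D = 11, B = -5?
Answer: 259/2327291968 ≈ 1.1129e-7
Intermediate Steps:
g(Q, J) = 11/21 + J/21 (g(Q, J) = (11 + J)/(19 + 2) = (11 + J)/21 = (11 + J)*(1/21) = 11/21 + J/21)
V(o) = -5/o
1/(8983817 + (g(-23, 39) + V(37))*831) = 1/(8983817 + ((11/21 + (1/21)*39) - 5/37)*831) = 1/(8983817 + ((11/21 + 13/7) - 5*1/37)*831) = 1/(8983817 + (50/21 - 5/37)*831) = 1/(8983817 + (1745/777)*831) = 1/(8983817 + 483365/259) = 1/(2327291968/259) = 259/2327291968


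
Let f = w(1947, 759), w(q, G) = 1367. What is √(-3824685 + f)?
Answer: I*√3823318 ≈ 1955.3*I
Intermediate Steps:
f = 1367
√(-3824685 + f) = √(-3824685 + 1367) = √(-3823318) = I*√3823318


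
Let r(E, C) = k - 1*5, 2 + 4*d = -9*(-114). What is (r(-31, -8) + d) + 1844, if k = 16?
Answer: 2111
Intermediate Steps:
d = 256 (d = -1/2 + (-9*(-114))/4 = -1/2 + (1/4)*1026 = -1/2 + 513/2 = 256)
r(E, C) = 11 (r(E, C) = 16 - 1*5 = 16 - 5 = 11)
(r(-31, -8) + d) + 1844 = (11 + 256) + 1844 = 267 + 1844 = 2111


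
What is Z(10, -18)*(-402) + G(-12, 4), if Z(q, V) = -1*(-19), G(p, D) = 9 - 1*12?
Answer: -7641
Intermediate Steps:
G(p, D) = -3 (G(p, D) = 9 - 12 = -3)
Z(q, V) = 19
Z(10, -18)*(-402) + G(-12, 4) = 19*(-402) - 3 = -7638 - 3 = -7641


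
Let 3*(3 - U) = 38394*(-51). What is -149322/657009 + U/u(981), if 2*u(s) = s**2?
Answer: 26442933088/23417771787 ≈ 1.1292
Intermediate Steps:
U = 652701 (U = 3 - 12798*(-51) = 3 - 1/3*(-1958094) = 3 + 652698 = 652701)
u(s) = s**2/2
-149322/657009 + U/u(981) = -149322/657009 + 652701/(((1/2)*981**2)) = -149322*1/657009 + 652701/(((1/2)*962361)) = -49774/219003 + 652701/(962361/2) = -49774/219003 + 652701*(2/962361) = -49774/219003 + 435134/320787 = 26442933088/23417771787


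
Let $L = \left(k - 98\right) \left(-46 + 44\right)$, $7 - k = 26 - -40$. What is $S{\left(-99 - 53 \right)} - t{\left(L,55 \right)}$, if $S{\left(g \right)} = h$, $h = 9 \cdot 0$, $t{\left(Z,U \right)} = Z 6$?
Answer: $-1884$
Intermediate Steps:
$k = -59$ ($k = 7 - \left(26 - -40\right) = 7 - \left(26 + 40\right) = 7 - 66 = -59$)
$L = 314$ ($L = \left(-59 - 98\right) \left(-46 + 44\right) = \left(-157\right) \left(-2\right) = 314$)
$t{\left(Z,U \right)} = 6 Z$
$h = 0$
$S{\left(g \right)} = 0$
$S{\left(-99 - 53 \right)} - t{\left(L,55 \right)} = 0 - 6 \cdot 314 = 0 - 1884 = -1884$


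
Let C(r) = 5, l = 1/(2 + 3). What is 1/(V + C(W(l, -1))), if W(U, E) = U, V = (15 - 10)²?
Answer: 1/30 ≈ 0.033333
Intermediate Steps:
V = 25 (V = 5² = 25)
l = ⅕ (l = 1/5 = ⅕ ≈ 0.20000)
1/(V + C(W(l, -1))) = 1/(25 + 5) = 1/30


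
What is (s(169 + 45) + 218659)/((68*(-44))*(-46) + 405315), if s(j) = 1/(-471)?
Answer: 102988388/255728037 ≈ 0.40273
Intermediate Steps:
s(j) = -1/471
(s(169 + 45) + 218659)/((68*(-44))*(-46) + 405315) = (-1/471 + 218659)/((68*(-44))*(-46) + 405315) = 102988388/(471*(-2992*(-46) + 405315)) = 102988388/(471*(137632 + 405315)) = (102988388/471)/542947 = (102988388/471)*(1/542947) = 102988388/255728037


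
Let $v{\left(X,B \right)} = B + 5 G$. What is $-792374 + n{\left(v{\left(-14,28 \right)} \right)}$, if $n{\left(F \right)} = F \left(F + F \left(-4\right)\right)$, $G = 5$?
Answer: $-800801$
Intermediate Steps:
$v{\left(X,B \right)} = 25 + B$ ($v{\left(X,B \right)} = B + 5 \cdot 5 = B + 25 = 25 + B$)
$n{\left(F \right)} = - 3 F^{2}$ ($n{\left(F \right)} = F \left(F - 4 F\right) = F \left(- 3 F\right) = - 3 F^{2}$)
$-792374 + n{\left(v{\left(-14,28 \right)} \right)} = -792374 - 3 \left(25 + 28\right)^{2} = -792374 - 3 \cdot 53^{2} = -792374 - 8427 = -800801$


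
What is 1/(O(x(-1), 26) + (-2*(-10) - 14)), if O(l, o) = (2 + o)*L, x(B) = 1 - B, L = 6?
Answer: 1/174 ≈ 0.0057471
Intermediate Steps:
O(l, o) = 12 + 6*o (O(l, o) = (2 + o)*6 = 12 + 6*o)
1/(O(x(-1), 26) + (-2*(-10) - 14)) = 1/((12 + 6*26) + (-2*(-10) - 14)) = 1/((12 + 156) + (20 - 14)) = 1/(168 + 6) = 1/174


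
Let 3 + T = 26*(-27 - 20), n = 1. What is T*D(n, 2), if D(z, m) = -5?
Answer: 6125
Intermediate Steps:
T = -1225 (T = -3 + 26*(-27 - 20) = -3 + 26*(-47) = -3 - 1222 = -1225)
T*D(n, 2) = -1225*(-5) = 6125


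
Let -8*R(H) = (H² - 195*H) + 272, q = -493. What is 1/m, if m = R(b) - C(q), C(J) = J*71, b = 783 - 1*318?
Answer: 4/77101 ≈ 5.1880e-5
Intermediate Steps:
b = 465 (b = 783 - 318 = 465)
C(J) = 71*J
R(H) = -34 - H²/8 + 195*H/8 (R(H) = -((H² - 195*H) + 272)/8 = -(272 + H² - 195*H)/8 = -34 - H²/8 + 195*H/8)
m = 77101/4 (m = (-34 - ⅛*465² + (195/8)*465) - 71*(-493) = (-34 - ⅛*216225 + 90675/8) - 1*(-35003) = (-34 - 216225/8 + 90675/8) + 35003 = -62911/4 + 35003 = 77101/4 ≈ 19275.)
1/m = 1/(77101/4) = 4/77101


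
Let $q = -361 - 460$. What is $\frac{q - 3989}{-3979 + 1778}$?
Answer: $\frac{4810}{2201} \approx 2.1854$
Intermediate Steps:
$q = -821$ ($q = -361 - 460 = -821$)
$\frac{q - 3989}{-3979 + 1778} = \frac{-821 - 3989}{-3979 + 1778} = - \frac{4810}{-2201} = \left(-4810\right) \left(- \frac{1}{2201}\right) = \frac{4810}{2201}$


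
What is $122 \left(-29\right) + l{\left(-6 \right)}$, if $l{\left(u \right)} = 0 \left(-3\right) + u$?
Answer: $-3544$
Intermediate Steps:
$l{\left(u \right)} = u$ ($l{\left(u \right)} = 0 + u = u$)
$122 \left(-29\right) + l{\left(-6 \right)} = 122 \left(-29\right) - 6 = -3538 - 6 = -3544$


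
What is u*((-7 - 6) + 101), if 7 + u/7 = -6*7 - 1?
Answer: -30800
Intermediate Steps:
u = -350 (u = -49 + 7*(-6*7 - 1) = -49 + 7*(-42 - 1) = -49 + 7*(-43) = -49 - 301 = -350)
u*((-7 - 6) + 101) = -350*((-7 - 6) + 101) = -350*(-13 + 101) = -350*88 = -30800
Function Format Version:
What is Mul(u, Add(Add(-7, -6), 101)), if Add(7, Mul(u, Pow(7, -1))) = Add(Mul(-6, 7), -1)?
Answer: -30800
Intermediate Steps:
u = -350 (u = Add(-49, Mul(7, Add(Mul(-6, 7), -1))) = Add(-49, Mul(7, Add(-42, -1))) = Add(-49, Mul(7, -43)) = Add(-49, -301) = -350)
Mul(u, Add(Add(-7, -6), 101)) = Mul(-350, Add(Add(-7, -6), 101)) = Mul(-350, Add(-13, 101)) = Mul(-350, 88) = -30800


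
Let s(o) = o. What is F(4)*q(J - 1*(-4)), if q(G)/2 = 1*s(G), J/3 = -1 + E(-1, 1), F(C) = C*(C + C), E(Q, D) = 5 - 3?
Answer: 448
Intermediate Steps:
E(Q, D) = 2
F(C) = 2*C**2 (F(C) = C*(2*C) = 2*C**2)
J = 3 (J = 3*(-1 + 2) = 3*1 = 3)
q(G) = 2*G (q(G) = 2*(1*G) = 2*G)
F(4)*q(J - 1*(-4)) = (2*4**2)*(2*(3 - 1*(-4))) = (2*16)*(2*(3 + 4)) = 32*(2*7) = 32*14 = 448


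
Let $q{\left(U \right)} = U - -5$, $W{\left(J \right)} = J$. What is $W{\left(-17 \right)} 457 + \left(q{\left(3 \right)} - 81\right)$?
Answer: $-7842$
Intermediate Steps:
$q{\left(U \right)} = 5 + U$ ($q{\left(U \right)} = U + 5 = 5 + U$)
$W{\left(-17 \right)} 457 + \left(q{\left(3 \right)} - 81\right) = \left(-17\right) 457 + \left(\left(5 + 3\right) - 81\right) = -7769 + \left(8 - 81\right) = -7769 - 73 = -7842$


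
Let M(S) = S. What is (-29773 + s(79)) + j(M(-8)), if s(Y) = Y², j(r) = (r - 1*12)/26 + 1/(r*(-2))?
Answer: -4894803/208 ≈ -23533.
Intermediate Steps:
j(r) = -6/13 - 1/(2*r) + r/26 (j(r) = (r - 12)*(1/26) - ½/r = (-12 + r)*(1/26) - 1/(2*r) = (-6/13 + r/26) - 1/(2*r) = -6/13 - 1/(2*r) + r/26)
(-29773 + s(79)) + j(M(-8)) = (-29773 + 79²) + (1/26)*(-13 - 8*(-12 - 8))/(-8) = (-29773 + 6241) + (1/26)*(-⅛)*(-13 - 8*(-20)) = -23532 + (1/26)*(-⅛)*(-13 + 160) = -23532 + (1/26)*(-⅛)*147 = -23532 - 147/208 = -4894803/208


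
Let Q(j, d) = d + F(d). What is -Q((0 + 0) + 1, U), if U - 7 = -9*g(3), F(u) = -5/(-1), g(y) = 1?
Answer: -3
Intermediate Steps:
F(u) = 5 (F(u) = -5*(-1) = 5)
U = -2 (U = 7 - 9*1 = 7 - 9 = -2)
Q(j, d) = 5 + d (Q(j, d) = d + 5 = 5 + d)
-Q((0 + 0) + 1, U) = -(5 - 2) = -1*3 = -3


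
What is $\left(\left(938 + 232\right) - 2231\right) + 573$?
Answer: $-488$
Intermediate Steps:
$\left(\left(938 + 232\right) - 2231\right) + 573 = \left(1170 - 2231\right) + 573 = -1061 + 573 = -488$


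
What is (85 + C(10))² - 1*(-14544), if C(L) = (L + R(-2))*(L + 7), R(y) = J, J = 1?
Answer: 88528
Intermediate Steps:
R(y) = 1
C(L) = (1 + L)*(7 + L) (C(L) = (L + 1)*(L + 7) = (1 + L)*(7 + L))
(85 + C(10))² - 1*(-14544) = (85 + (7 + 10² + 8*10))² - 1*(-14544) = (85 + (7 + 100 + 80))² + 14544 = (85 + 187)² + 14544 = 272² + 14544 = 73984 + 14544 = 88528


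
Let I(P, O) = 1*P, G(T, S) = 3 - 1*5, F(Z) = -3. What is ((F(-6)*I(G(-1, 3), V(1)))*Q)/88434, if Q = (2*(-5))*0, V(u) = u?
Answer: 0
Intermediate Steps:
Q = 0 (Q = -10*0 = 0)
G(T, S) = -2 (G(T, S) = 3 - 5 = -2)
I(P, O) = P
((F(-6)*I(G(-1, 3), V(1)))*Q)/88434 = (-3*(-2)*0)/88434 = (6*0)*(1/88434) = 0*(1/88434) = 0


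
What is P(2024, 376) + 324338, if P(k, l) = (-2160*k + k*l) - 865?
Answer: -3287343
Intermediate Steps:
P(k, l) = -865 - 2160*k + k*l
P(2024, 376) + 324338 = (-865 - 2160*2024 + 2024*376) + 324338 = (-865 - 4371840 + 761024) + 324338 = -3611681 + 324338 = -3287343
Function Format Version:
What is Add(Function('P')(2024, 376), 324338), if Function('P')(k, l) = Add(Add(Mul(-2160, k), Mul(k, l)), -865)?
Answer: -3287343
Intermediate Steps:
Function('P')(k, l) = Add(-865, Mul(-2160, k), Mul(k, l))
Add(Function('P')(2024, 376), 324338) = Add(Add(-865, Mul(-2160, 2024), Mul(2024, 376)), 324338) = Add(Add(-865, -4371840, 761024), 324338) = Add(-3611681, 324338) = -3287343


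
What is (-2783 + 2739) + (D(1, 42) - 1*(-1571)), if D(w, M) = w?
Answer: 1528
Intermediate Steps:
(-2783 + 2739) + (D(1, 42) - 1*(-1571)) = (-2783 + 2739) + (1 - 1*(-1571)) = -44 + (1 + 1571) = -44 + 1572 = 1528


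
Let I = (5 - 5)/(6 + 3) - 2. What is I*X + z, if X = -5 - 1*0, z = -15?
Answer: -5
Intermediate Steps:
X = -5 (X = -5 + 0 = -5)
I = -2 (I = 0/9 - 2 = 0*(1/9) - 2 = 0 - 2 = -2)
I*X + z = -2*(-5) - 15 = 10 - 15 = -5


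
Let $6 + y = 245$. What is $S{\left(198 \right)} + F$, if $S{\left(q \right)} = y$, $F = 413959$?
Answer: $414198$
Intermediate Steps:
$y = 239$ ($y = -6 + 245 = 239$)
$S{\left(q \right)} = 239$
$S{\left(198 \right)} + F = 239 + 413959 = 414198$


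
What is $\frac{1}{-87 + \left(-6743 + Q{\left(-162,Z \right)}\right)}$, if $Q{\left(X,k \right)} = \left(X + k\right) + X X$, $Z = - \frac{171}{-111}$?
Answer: $\frac{37}{712381} \approx 5.1939 \cdot 10^{-5}$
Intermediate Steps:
$Z = \frac{57}{37}$ ($Z = \left(-171\right) \left(- \frac{1}{111}\right) = \frac{57}{37} \approx 1.5405$)
$Q{\left(X,k \right)} = X + k + X^{2}$ ($Q{\left(X,k \right)} = \left(X + k\right) + X^{2} = X + k + X^{2}$)
$\frac{1}{-87 + \left(-6743 + Q{\left(-162,Z \right)}\right)} = \frac{1}{-87 + \left(-6743 + \left(-162 + \frac{57}{37} + \left(-162\right)^{2}\right)\right)} = \frac{1}{-87 + \left(-6743 + \left(-162 + \frac{57}{37} + 26244\right)\right)} = \frac{1}{-87 + \left(-6743 + \frac{965091}{37}\right)} = \frac{1}{-87 + \frac{715600}{37}} = \frac{1}{\frac{712381}{37}} = \frac{37}{712381}$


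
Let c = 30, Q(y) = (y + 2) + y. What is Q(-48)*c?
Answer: -2820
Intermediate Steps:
Q(y) = 2 + 2*y (Q(y) = (2 + y) + y = 2 + 2*y)
Q(-48)*c = (2 + 2*(-48))*30 = (2 - 96)*30 = -94*30 = -2820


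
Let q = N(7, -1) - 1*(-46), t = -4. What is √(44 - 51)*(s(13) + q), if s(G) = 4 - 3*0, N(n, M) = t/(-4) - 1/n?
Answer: 356*I*√7/7 ≈ 134.56*I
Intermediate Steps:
N(n, M) = 1 - 1/n (N(n, M) = -4/(-4) - 1/n = -4*(-¼) - 1/n = 1 - 1/n)
q = 328/7 (q = (-1 + 7)/7 - 1*(-46) = (⅐)*6 + 46 = 6/7 + 46 = 328/7 ≈ 46.857)
s(G) = 4 (s(G) = 4 + 0 = 4)
√(44 - 51)*(s(13) + q) = √(44 - 51)*(4 + 328/7) = √(-7)*(356/7) = (I*√7)*(356/7) = 356*I*√7/7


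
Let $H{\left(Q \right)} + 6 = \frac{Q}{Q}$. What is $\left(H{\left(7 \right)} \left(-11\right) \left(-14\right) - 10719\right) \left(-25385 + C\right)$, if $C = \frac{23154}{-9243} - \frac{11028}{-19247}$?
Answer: $\frac{17296060463152997}{59300007} \approx 2.9167 \cdot 10^{8}$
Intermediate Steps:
$H{\left(Q \right)} = -5$ ($H{\left(Q \right)} = -6 + \frac{Q}{Q} = -6 + 1 = -5$)
$C = - \frac{114571078}{59300007}$ ($C = 23154 \left(- \frac{1}{9243}\right) - - \frac{11028}{19247} = - \frac{7718}{3081} + \frac{11028}{19247} = - \frac{114571078}{59300007} \approx -1.9321$)
$\left(H{\left(7 \right)} \left(-11\right) \left(-14\right) - 10719\right) \left(-25385 + C\right) = \left(\left(-5\right) \left(-11\right) \left(-14\right) - 10719\right) \left(-25385 - \frac{114571078}{59300007}\right) = \left(55 \left(-14\right) - 10719\right) \left(- \frac{1505445248773}{59300007}\right) = \left(-770 - 10719\right) \left(- \frac{1505445248773}{59300007}\right) = \left(-11489\right) \left(- \frac{1505445248773}{59300007}\right) = \frac{17296060463152997}{59300007}$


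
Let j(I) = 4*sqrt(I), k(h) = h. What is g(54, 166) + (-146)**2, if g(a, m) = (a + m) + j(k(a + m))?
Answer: 21536 + 8*sqrt(55) ≈ 21595.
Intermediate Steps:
g(a, m) = a + m + 4*sqrt(a + m) (g(a, m) = (a + m) + 4*sqrt(a + m) = a + m + 4*sqrt(a + m))
g(54, 166) + (-146)**2 = (54 + 166 + 4*sqrt(54 + 166)) + (-146)**2 = (54 + 166 + 4*sqrt(220)) + 21316 = (54 + 166 + 4*(2*sqrt(55))) + 21316 = (54 + 166 + 8*sqrt(55)) + 21316 = (220 + 8*sqrt(55)) + 21316 = 21536 + 8*sqrt(55)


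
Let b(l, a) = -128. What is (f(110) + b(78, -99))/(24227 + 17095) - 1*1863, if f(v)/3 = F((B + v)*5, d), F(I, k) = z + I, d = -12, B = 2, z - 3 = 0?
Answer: -76981325/41322 ≈ -1863.0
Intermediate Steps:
z = 3 (z = 3 + 0 = 3)
F(I, k) = 3 + I
f(v) = 39 + 15*v (f(v) = 3*(3 + (2 + v)*5) = 3*(3 + (10 + 5*v)) = 3*(13 + 5*v) = 39 + 15*v)
(f(110) + b(78, -99))/(24227 + 17095) - 1*1863 = ((39 + 15*110) - 128)/(24227 + 17095) - 1*1863 = ((39 + 1650) - 128)/41322 - 1863 = (1689 - 128)*(1/41322) - 1863 = 1561*(1/41322) - 1863 = 1561/41322 - 1863 = -76981325/41322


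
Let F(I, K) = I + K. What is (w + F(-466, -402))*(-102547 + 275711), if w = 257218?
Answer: 44390591400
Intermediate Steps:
(w + F(-466, -402))*(-102547 + 275711) = (257218 + (-466 - 402))*(-102547 + 275711) = (257218 - 868)*173164 = 256350*173164 = 44390591400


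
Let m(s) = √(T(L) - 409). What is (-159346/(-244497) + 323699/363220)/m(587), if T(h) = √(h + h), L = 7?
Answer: -12456462593*I/(8073290940*√(409 - √14)) ≈ -0.076644*I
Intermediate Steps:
T(h) = √2*√h (T(h) = √(2*h) = √2*√h)
m(s) = √(-409 + √14) (m(s) = √(√2*√7 - 409) = √(√14 - 409) = √(-409 + √14))
(-159346/(-244497) + 323699/363220)/m(587) = (-159346/(-244497) + 323699/363220)/(√(-409 + √14)) = (-159346*(-1/244497) + 323699*(1/363220))/√(-409 + √14) = (14486/22227 + 323699/363220)/√(-409 + √14) = 12456462593/(8073290940*√(-409 + √14))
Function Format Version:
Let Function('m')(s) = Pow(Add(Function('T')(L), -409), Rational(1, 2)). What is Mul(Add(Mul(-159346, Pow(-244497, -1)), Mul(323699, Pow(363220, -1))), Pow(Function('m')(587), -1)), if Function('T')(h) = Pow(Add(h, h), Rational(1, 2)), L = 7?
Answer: Mul(Rational(-12456462593, 8073290940), I, Pow(Add(409, Mul(-1, Pow(14, Rational(1, 2)))), Rational(-1, 2))) ≈ Mul(-0.076644, I)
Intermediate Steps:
Function('T')(h) = Mul(Pow(2, Rational(1, 2)), Pow(h, Rational(1, 2))) (Function('T')(h) = Pow(Mul(2, h), Rational(1, 2)) = Mul(Pow(2, Rational(1, 2)), Pow(h, Rational(1, 2))))
Function('m')(s) = Pow(Add(-409, Pow(14, Rational(1, 2))), Rational(1, 2)) (Function('m')(s) = Pow(Add(Mul(Pow(2, Rational(1, 2)), Pow(7, Rational(1, 2))), -409), Rational(1, 2)) = Pow(Add(Pow(14, Rational(1, 2)), -409), Rational(1, 2)) = Pow(Add(-409, Pow(14, Rational(1, 2))), Rational(1, 2)))
Mul(Add(Mul(-159346, Pow(-244497, -1)), Mul(323699, Pow(363220, -1))), Pow(Function('m')(587), -1)) = Mul(Add(Mul(-159346, Pow(-244497, -1)), Mul(323699, Pow(363220, -1))), Pow(Pow(Add(-409, Pow(14, Rational(1, 2))), Rational(1, 2)), -1)) = Mul(Add(Mul(-159346, Rational(-1, 244497)), Mul(323699, Rational(1, 363220))), Pow(Add(-409, Pow(14, Rational(1, 2))), Rational(-1, 2))) = Mul(Add(Rational(14486, 22227), Rational(323699, 363220)), Pow(Add(-409, Pow(14, Rational(1, 2))), Rational(-1, 2))) = Mul(Rational(12456462593, 8073290940), Pow(Add(-409, Pow(14, Rational(1, 2))), Rational(-1, 2)))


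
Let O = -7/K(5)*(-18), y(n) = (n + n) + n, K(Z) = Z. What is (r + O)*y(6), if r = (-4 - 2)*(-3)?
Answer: 3888/5 ≈ 777.60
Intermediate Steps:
y(n) = 3*n (y(n) = 2*n + n = 3*n)
r = 18 (r = -6*(-3) = 18)
O = 126/5 (O = -7/5*(-18) = 126/5 ≈ 25.200)
(r + O)*y(6) = (18 + 126/5)*(3*6) = (216/5)*18 = 3888/5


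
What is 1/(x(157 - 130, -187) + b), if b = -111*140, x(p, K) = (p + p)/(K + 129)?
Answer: -29/450687 ≈ -6.4346e-5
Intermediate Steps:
x(p, K) = 2*p/(129 + K) (x(p, K) = (2*p)/(129 + K) = 2*p/(129 + K))
b = -15540
1/(x(157 - 130, -187) + b) = 1/(2*(157 - 130)/(129 - 187) - 15540) = 1/(2*27/(-58) - 15540) = 1/(2*27*(-1/58) - 15540) = 1/(-27/29 - 15540) = 1/(-450687/29) = -29/450687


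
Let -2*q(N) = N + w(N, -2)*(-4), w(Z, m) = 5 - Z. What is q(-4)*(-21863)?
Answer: -437260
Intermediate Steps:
q(N) = 10 - 5*N/2 (q(N) = -(N + (5 - N)*(-4))/2 = -(N + (-20 + 4*N))/2 = -(-20 + 5*N)/2 = 10 - 5*N/2)
q(-4)*(-21863) = (10 - 5/2*(-4))*(-21863) = (10 + 10)*(-21863) = 20*(-21863) = -437260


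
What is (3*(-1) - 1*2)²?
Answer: 25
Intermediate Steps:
(3*(-1) - 1*2)² = (-3 - 2)² = (-5)² = 25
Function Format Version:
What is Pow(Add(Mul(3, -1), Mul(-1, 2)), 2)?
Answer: 25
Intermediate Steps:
Pow(Add(Mul(3, -1), Mul(-1, 2)), 2) = Pow(Add(-3, -2), 2) = Pow(-5, 2) = 25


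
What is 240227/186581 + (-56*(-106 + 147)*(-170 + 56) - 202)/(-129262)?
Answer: -8873272714/12058916611 ≈ -0.73583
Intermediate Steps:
240227/186581 + (-56*(-106 + 147)*(-170 + 56) - 202)/(-129262) = 240227*(1/186581) + (-2296*(-114) - 202)*(-1/129262) = 240227/186581 + (-56*(-4674) - 202)*(-1/129262) = 240227/186581 + (261744 - 202)*(-1/129262) = 240227/186581 + 261542*(-1/129262) = 240227/186581 - 130771/64631 = -8873272714/12058916611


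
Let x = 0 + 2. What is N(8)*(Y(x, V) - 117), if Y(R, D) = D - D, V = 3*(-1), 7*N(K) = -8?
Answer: 936/7 ≈ 133.71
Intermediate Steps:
N(K) = -8/7 (N(K) = (1/7)*(-8) = -8/7)
x = 2
V = -3
Y(R, D) = 0
N(8)*(Y(x, V) - 117) = -8*(0 - 117)/7 = -8/7*(-117) = 936/7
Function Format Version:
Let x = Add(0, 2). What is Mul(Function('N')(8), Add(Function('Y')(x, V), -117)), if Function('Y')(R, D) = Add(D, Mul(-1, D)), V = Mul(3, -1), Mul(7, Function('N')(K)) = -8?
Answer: Rational(936, 7) ≈ 133.71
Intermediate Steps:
Function('N')(K) = Rational(-8, 7) (Function('N')(K) = Mul(Rational(1, 7), -8) = Rational(-8, 7))
x = 2
V = -3
Function('Y')(R, D) = 0
Mul(Function('N')(8), Add(Function('Y')(x, V), -117)) = Mul(Rational(-8, 7), Add(0, -117)) = Mul(Rational(-8, 7), -117) = Rational(936, 7)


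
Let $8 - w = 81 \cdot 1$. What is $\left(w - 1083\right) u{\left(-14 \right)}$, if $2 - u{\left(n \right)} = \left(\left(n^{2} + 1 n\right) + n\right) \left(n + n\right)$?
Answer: $-5440136$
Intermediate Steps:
$w = -73$ ($w = 8 - 81 \cdot 1 = 8 - 81 = -73$)
$u{\left(n \right)} = 2 - 2 n \left(n^{2} + 2 n\right)$ ($u{\left(n \right)} = 2 - \left(\left(n^{2} + 1 n\right) + n\right) \left(n + n\right) = 2 - \left(\left(n^{2} + n\right) + n\right) 2 n = 2 - \left(\left(n + n^{2}\right) + n\right) 2 n = 2 - \left(n^{2} + 2 n\right) 2 n = 2 - 2 n \left(n^{2} + 2 n\right)$)
$\left(w - 1083\right) u{\left(-14 \right)} = \left(-73 - 1083\right) \left(2 - 4 \left(-14\right)^{2} - 2 \left(-14\right)^{3}\right) = - 1156 \left(2 - 784 - -5488\right) = - 1156 \left(2 - 784 + 5488\right) = \left(-1156\right) 4706 = -5440136$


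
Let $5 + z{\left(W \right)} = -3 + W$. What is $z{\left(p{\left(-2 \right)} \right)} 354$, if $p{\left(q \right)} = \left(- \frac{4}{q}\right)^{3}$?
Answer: $0$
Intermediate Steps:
$p{\left(q \right)} = - \frac{64}{q^{3}}$
$z{\left(W \right)} = -8 + W$ ($z{\left(W \right)} = -5 + \left(-3 + W\right) = -8 + W$)
$z{\left(p{\left(-2 \right)} \right)} 354 = \left(-8 - \frac{64}{-8}\right) 354 = \left(-8 - -8\right) 354 = \left(-8 + 8\right) 354 = 0 \cdot 354 = 0$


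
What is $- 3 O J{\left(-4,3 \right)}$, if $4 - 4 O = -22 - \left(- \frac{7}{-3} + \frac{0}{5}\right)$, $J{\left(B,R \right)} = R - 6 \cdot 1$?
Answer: $\frac{255}{4} \approx 63.75$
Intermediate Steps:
$J{\left(B,R \right)} = -6 + R$ ($J{\left(B,R \right)} = R - 6 = -6 + R$)
$O = \frac{85}{12}$ ($O = 1 - \frac{-22 - \left(- \frac{7}{-3} + \frac{0}{5}\right)}{4} = 1 - \frac{-22 - \left(\left(-7\right) \left(- \frac{1}{3}\right) + 0 \cdot \frac{1}{5}\right)}{4} = 1 - \frac{-22 - \left(\frac{7}{3} + 0\right)}{4} = 1 - \frac{-22 - \frac{7}{3}}{4} = 1 - - \frac{73}{12} = 1 + \frac{73}{12} = \frac{85}{12} \approx 7.0833$)
$- 3 O J{\left(-4,3 \right)} = \left(-3\right) \frac{85}{12} \left(-6 + 3\right) = \left(- \frac{85}{4}\right) \left(-3\right) = \frac{255}{4}$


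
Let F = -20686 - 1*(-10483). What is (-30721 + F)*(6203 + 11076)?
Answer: -707125796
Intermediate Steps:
F = -10203 (F = -20686 + 10483 = -10203)
(-30721 + F)*(6203 + 11076) = (-30721 - 10203)*(6203 + 11076) = -40924*17279 = -707125796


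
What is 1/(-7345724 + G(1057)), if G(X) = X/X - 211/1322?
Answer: -1322/9711046017 ≈ -1.3613e-7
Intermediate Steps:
G(X) = 1111/1322 (G(X) = 1 - 211*1/1322 = 1 - 211/1322 = 1111/1322)
1/(-7345724 + G(1057)) = 1/(-7345724 + 1111/1322) = 1/(-9711046017/1322) = -1322/9711046017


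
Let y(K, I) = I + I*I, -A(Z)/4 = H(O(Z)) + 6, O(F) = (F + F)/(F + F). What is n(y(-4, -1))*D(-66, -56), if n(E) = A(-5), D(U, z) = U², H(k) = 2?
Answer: -139392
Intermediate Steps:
O(F) = 1 (O(F) = (2*F)/((2*F)) = (2*F)*(1/(2*F)) = 1)
A(Z) = -32 (A(Z) = -4*(2 + 6) = -4*8 = -32)
y(K, I) = I + I²
n(E) = -32
n(y(-4, -1))*D(-66, -56) = -32*(-66)² = -32*4356 = -139392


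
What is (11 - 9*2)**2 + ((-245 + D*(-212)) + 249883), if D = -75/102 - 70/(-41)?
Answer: 173888209/697 ≈ 2.4948e+5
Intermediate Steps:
D = 1355/1394 (D = -75*1/102 - 70*(-1/41) = -25/34 + 70/41 = 1355/1394 ≈ 0.97202)
(11 - 9*2)**2 + ((-245 + D*(-212)) + 249883) = (11 - 9*2)**2 + ((-245 + (1355/1394)*(-212)) + 249883) = (11 - 18)**2 + ((-245 - 143630/697) + 249883) = (-7)**2 + (-314395/697 + 249883) = 49 + 173854056/697 = 173888209/697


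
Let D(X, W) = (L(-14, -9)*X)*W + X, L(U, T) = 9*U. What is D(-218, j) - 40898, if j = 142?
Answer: 3859340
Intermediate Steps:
D(X, W) = X - 126*W*X (D(X, W) = ((9*(-14))*X)*W + X = (-126*X)*W + X = -126*W*X + X = X - 126*W*X)
D(-218, j) - 40898 = -218*(1 - 126*142) - 40898 = -218*(1 - 17892) - 40898 = -218*(-17891) - 40898 = 3900238 - 40898 = 3859340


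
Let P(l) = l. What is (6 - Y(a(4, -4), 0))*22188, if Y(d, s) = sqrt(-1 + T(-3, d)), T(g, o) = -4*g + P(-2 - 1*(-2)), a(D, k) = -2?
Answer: 133128 - 22188*sqrt(11) ≈ 59539.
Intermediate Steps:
T(g, o) = -4*g (T(g, o) = -4*g + (-2 - 1*(-2)) = -4*g + (-2 + 2) = -4*g + 0 = -4*g)
Y(d, s) = sqrt(11) (Y(d, s) = sqrt(-1 - 4*(-3)) = sqrt(-1 + 12) = sqrt(11))
(6 - Y(a(4, -4), 0))*22188 = (6 - sqrt(11))*22188 = 133128 - 22188*sqrt(11)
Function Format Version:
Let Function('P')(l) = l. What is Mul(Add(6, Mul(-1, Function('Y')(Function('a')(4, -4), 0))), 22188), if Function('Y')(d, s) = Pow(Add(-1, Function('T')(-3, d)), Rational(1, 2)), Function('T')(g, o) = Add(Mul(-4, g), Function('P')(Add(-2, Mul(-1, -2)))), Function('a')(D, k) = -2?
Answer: Add(133128, Mul(-22188, Pow(11, Rational(1, 2)))) ≈ 59539.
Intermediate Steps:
Function('T')(g, o) = Mul(-4, g) (Function('T')(g, o) = Add(Mul(-4, g), Add(-2, Mul(-1, -2))) = Add(Mul(-4, g), Add(-2, 2)) = Add(Mul(-4, g), 0) = Mul(-4, g))
Function('Y')(d, s) = Pow(11, Rational(1, 2)) (Function('Y')(d, s) = Pow(Add(-1, Mul(-4, -3)), Rational(1, 2)) = Pow(Add(-1, 12), Rational(1, 2)) = Pow(11, Rational(1, 2)))
Mul(Add(6, Mul(-1, Function('Y')(Function('a')(4, -4), 0))), 22188) = Mul(Add(6, Mul(-1, Pow(11, Rational(1, 2)))), 22188) = Add(133128, Mul(-22188, Pow(11, Rational(1, 2))))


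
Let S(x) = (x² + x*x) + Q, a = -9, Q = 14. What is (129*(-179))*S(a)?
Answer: -4064016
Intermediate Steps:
S(x) = 14 + 2*x² (S(x) = (x² + x*x) + 14 = (x² + x²) + 14 = 2*x² + 14 = 14 + 2*x²)
(129*(-179))*S(a) = (129*(-179))*(14 + 2*(-9)²) = -23091*(14 + 2*81) = -23091*(14 + 162) = -23091*176 = -4064016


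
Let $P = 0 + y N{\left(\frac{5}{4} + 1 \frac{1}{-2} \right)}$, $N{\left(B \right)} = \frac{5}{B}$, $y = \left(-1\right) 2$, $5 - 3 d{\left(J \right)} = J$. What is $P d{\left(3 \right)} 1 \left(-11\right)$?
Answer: $\frac{880}{9} \approx 97.778$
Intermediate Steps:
$d{\left(J \right)} = \frac{5}{3} - \frac{J}{3}$
$y = -2$
$P = - \frac{40}{3}$ ($P = 0 - 2 \frac{5}{\frac{5}{4} + 1 \frac{1}{-2}} = 0 - 2 \frac{5}{5 \cdot \frac{1}{4} + 1 \left(- \frac{1}{2}\right)} = 0 - 2 \frac{5}{\frac{5}{4} - \frac{1}{2}} = 0 - 2 \frac{5}{\frac{3}{4}} = 0 - 2 \cdot 5 \cdot \frac{4}{3} = 0 - \frac{40}{3} = - \frac{40}{3} \approx -13.333$)
$P d{\left(3 \right)} 1 \left(-11\right) = - \frac{40 \left(\frac{5}{3} - 1\right) 1}{3} \left(-11\right) = - \frac{40 \cdot \frac{2}{3} \cdot 1}{3} \left(-11\right) = \left(- \frac{40}{3}\right) \frac{2}{3} \left(-11\right) = \left(- \frac{80}{9}\right) \left(-11\right) = \frac{880}{9}$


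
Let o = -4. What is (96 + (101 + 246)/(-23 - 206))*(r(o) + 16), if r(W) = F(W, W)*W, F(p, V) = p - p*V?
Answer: 2077152/229 ≈ 9070.5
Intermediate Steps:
F(p, V) = p - V*p
r(W) = W**2*(1 - W) (r(W) = (W*(1 - W))*W = W**2*(1 - W))
(96 + (101 + 246)/(-23 - 206))*(r(o) + 16) = (96 + (101 + 246)/(-23 - 206))*((-4)**2*(1 - 1*(-4)) + 16) = (96 + 347/(-229))*(16*(1 + 4) + 16) = (96 + 347*(-1/229))*(16*5 + 16) = (96 - 347/229)*(80 + 16) = (21637/229)*96 = 2077152/229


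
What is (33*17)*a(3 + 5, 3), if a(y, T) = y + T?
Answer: 6171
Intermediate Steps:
a(y, T) = T + y
(33*17)*a(3 + 5, 3) = (33*17)*(3 + (3 + 5)) = 561*(3 + 8) = 561*11 = 6171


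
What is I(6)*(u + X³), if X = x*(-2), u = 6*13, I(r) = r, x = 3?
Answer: -828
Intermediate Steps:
u = 78
X = -6 (X = 3*(-2) = -6)
I(6)*(u + X³) = 6*(78 + (-6)³) = 6*(78 - 216) = 6*(-138) = -828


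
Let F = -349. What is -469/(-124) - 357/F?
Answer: 207949/43276 ≈ 4.8052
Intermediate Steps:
-469/(-124) - 357/F = -469/(-124) - 357/(-349) = -469*(-1/124) - 357*(-1/349) = 469/124 + 357/349 = 207949/43276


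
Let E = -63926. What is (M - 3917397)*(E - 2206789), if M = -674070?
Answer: 10425912988905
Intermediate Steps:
(M - 3917397)*(E - 2206789) = (-674070 - 3917397)*(-63926 - 2206789) = -4591467*(-2270715) = 10425912988905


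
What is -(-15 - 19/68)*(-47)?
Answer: -48833/68 ≈ -718.13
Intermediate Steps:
-(-15 - 19/68)*(-47) = -(-1039)*(-47)/68 = -1*48833/68 = -48833/68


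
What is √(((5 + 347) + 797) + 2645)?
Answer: √3794 ≈ 61.595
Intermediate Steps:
√(((5 + 347) + 797) + 2645) = √((352 + 797) + 2645) = √(1149 + 2645) = √3794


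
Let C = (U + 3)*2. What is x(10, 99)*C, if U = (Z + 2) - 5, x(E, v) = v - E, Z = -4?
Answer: -712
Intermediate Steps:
U = -7 (U = (-4 + 2) - 5 = -2 - 5 = -7)
C = -8 (C = (-7 + 3)*2 = -4*2 = -8)
x(10, 99)*C = (99 - 1*10)*(-8) = (99 - 10)*(-8) = 89*(-8) = -712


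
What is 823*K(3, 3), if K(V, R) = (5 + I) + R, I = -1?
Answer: 5761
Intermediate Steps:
K(V, R) = 4 + R (K(V, R) = (5 - 1) + R = 4 + R)
823*K(3, 3) = 823*(4 + 3) = 823*7 = 5761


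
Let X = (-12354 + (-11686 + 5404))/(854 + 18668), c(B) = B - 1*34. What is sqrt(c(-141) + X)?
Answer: I*sqrt(16764449173)/9761 ≈ 13.265*I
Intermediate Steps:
c(B) = -34 + B (c(B) = B - 34 = -34 + B)
X = -9318/9761 (X = (-12354 - 6282)/19522 = -18636*1/19522 = -9318/9761 ≈ -0.95462)
sqrt(c(-141) + X) = sqrt((-34 - 141) - 9318/9761) = sqrt(-175 - 9318/9761) = sqrt(-1717493/9761) = I*sqrt(16764449173)/9761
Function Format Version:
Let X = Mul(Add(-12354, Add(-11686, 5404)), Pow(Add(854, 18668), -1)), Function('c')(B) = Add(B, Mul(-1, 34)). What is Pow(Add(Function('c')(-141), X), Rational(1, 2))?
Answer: Mul(Rational(1, 9761), I, Pow(16764449173, Rational(1, 2))) ≈ Mul(13.265, I)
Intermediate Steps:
Function('c')(B) = Add(-34, B) (Function('c')(B) = Add(B, -34) = Add(-34, B))
X = Rational(-9318, 9761) (X = Mul(Add(-12354, -6282), Pow(19522, -1)) = Mul(-18636, Rational(1, 19522)) = Rational(-9318, 9761) ≈ -0.95462)
Pow(Add(Function('c')(-141), X), Rational(1, 2)) = Pow(Add(Add(-34, -141), Rational(-9318, 9761)), Rational(1, 2)) = Pow(Add(-175, Rational(-9318, 9761)), Rational(1, 2)) = Pow(Rational(-1717493, 9761), Rational(1, 2)) = Mul(Rational(1, 9761), I, Pow(16764449173, Rational(1, 2)))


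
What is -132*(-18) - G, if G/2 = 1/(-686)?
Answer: 814969/343 ≈ 2376.0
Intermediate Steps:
G = -1/343 (G = 2/(-686) = 2*(-1/686) = -1/343 ≈ -0.0029155)
-132*(-18) - G = -132*(-18) - 1*(-1/343) = 2376 + 1/343 = 814969/343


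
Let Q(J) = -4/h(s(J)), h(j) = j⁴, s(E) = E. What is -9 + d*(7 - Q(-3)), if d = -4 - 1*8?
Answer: -2527/27 ≈ -93.593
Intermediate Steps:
d = -12 (d = -4 - 8 = -12)
Q(J) = -4/J⁴
-9 + d*(7 - Q(-3)) = -9 - 12*(7 - (-4)/(-3)⁴) = -9 - 12*(7 - (-4)/81) = -9 - 12*(7 - 1*(-4/81)) = -9 - 12*(7 + 4/81) = -9 - 12*571/81 = -9 - 2284/27 = -2527/27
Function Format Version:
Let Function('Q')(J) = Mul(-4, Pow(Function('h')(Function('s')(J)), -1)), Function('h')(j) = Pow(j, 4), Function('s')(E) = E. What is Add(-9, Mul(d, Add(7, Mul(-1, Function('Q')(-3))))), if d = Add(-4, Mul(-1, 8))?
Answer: Rational(-2527, 27) ≈ -93.593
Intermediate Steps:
d = -12 (d = Add(-4, -8) = -12)
Function('Q')(J) = Mul(-4, Pow(J, -4)) (Function('Q')(J) = Mul(-4, Pow(Pow(J, 4), -1)) = Mul(-4, Pow(J, -4)))
Add(-9, Mul(d, Add(7, Mul(-1, Function('Q')(-3))))) = Add(-9, Mul(-12, Add(7, Mul(-1, Mul(-4, Pow(-3, -4)))))) = Add(-9, Mul(-12, Add(7, Mul(-1, Mul(-4, Rational(1, 81)))))) = Add(-9, Mul(-12, Add(7, Mul(-1, Rational(-4, 81))))) = Add(-9, Mul(-12, Add(7, Rational(4, 81)))) = Add(-9, Mul(-12, Rational(571, 81))) = Add(-9, Rational(-2284, 27)) = Rational(-2527, 27)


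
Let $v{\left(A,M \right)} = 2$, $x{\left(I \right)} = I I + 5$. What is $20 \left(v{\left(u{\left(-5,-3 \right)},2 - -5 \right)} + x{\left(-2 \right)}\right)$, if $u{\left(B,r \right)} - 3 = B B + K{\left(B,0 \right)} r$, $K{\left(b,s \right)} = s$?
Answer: $220$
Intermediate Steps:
$x{\left(I \right)} = 5 + I^{2}$ ($x{\left(I \right)} = I^{2} + 5 = 5 + I^{2}$)
$u{\left(B,r \right)} = 3 + B^{2}$ ($u{\left(B,r \right)} = 3 + \left(B B + 0 r\right) = 3 + \left(B^{2} + 0\right) = 3 + B^{2}$)
$20 \left(v{\left(u{\left(-5,-3 \right)},2 - -5 \right)} + x{\left(-2 \right)}\right) = 20 \left(2 + \left(5 + \left(-2\right)^{2}\right)\right) = 20 \left(2 + \left(5 + 4\right)\right) = 20 \left(2 + 9\right) = 20 \cdot 11 = 220$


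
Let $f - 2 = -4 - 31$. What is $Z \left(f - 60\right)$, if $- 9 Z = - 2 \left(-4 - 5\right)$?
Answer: $186$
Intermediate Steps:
$f = -33$ ($f = 2 - 35 = -33$)
$Z = -2$ ($Z = - \frac{\left(-2\right) \left(-4 - 5\right)}{9} = - \frac{\left(-2\right) \left(-9\right)}{9} = \left(- \frac{1}{9}\right) 18 = -2$)
$Z \left(f - 60\right) = - 2 \left(-33 - 60\right) = \left(-2\right) \left(-93\right) = 186$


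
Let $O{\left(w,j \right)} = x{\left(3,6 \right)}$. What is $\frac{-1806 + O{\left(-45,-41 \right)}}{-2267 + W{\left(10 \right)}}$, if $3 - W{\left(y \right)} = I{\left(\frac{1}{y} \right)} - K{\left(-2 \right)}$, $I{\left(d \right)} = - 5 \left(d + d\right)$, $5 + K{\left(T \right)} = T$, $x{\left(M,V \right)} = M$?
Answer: $\frac{1803}{2270} \approx 0.79427$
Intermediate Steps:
$K{\left(T \right)} = -5 + T$
$I{\left(d \right)} = - 10 d$ ($I{\left(d \right)} = - 5 \cdot 2 d = - 10 d$)
$W{\left(y \right)} = -4 + \frac{10}{y}$ ($W{\left(y \right)} = 3 - \left(- \frac{10}{y} - \left(-5 - 2\right)\right) = 3 - \left(- \frac{10}{y} - -7\right) = 3 - \left(- \frac{10}{y} + 7\right) = 3 - \left(7 - \frac{10}{y}\right) = -4 + \frac{10}{y}$)
$O{\left(w,j \right)} = 3$
$\frac{-1806 + O{\left(-45,-41 \right)}}{-2267 + W{\left(10 \right)}} = \frac{-1806 + 3}{-2267 - \left(4 - \frac{10}{10}\right)} = - \frac{1803}{-2267 + \left(-4 + 10 \cdot \frac{1}{10}\right)} = - \frac{1803}{-2267 + \left(-4 + 1\right)} = - \frac{1803}{-2267 - 3} = - \frac{1803}{-2270} = \left(-1803\right) \left(- \frac{1}{2270}\right) = \frac{1803}{2270}$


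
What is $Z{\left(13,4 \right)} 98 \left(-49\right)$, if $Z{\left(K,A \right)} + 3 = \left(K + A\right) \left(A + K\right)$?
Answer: $-1373372$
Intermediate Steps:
$Z{\left(K,A \right)} = -3 + \left(A + K\right)^{2}$ ($Z{\left(K,A \right)} = -3 + \left(K + A\right) \left(A + K\right) = -3 + \left(A + K\right) \left(A + K\right) = -3 + \left(A + K\right)^{2}$)
$Z{\left(13,4 \right)} 98 \left(-49\right) = \left(-3 + \left(4 + 13\right)^{2}\right) 98 \left(-49\right) = \left(-3 + 17^{2}\right) 98 \left(-49\right) = \left(-3 + 289\right) 98 \left(-49\right) = 286 \cdot 98 \left(-49\right) = 28028 \left(-49\right) = -1373372$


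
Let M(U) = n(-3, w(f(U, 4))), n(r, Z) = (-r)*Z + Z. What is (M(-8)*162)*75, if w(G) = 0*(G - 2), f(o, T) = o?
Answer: 0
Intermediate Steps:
w(G) = 0 (w(G) = 0*(-2 + G) = 0)
n(r, Z) = Z - Z*r (n(r, Z) = -Z*r + Z = Z - Z*r)
M(U) = 0 (M(U) = 0*(1 - 1*(-3)) = 0*(1 + 3) = 0*4 = 0)
(M(-8)*162)*75 = (0*162)*75 = 0*75 = 0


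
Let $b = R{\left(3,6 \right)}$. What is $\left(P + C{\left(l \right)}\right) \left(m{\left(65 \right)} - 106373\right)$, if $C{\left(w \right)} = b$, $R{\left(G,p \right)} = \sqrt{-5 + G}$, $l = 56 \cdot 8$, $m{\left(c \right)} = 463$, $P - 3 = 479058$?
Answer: $-50737350510 - 105910 i \sqrt{2} \approx -5.0737 \cdot 10^{10} - 1.4978 \cdot 10^{5} i$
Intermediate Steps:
$P = 479061$ ($P = 3 + 479058 = 479061$)
$l = 448$
$b = i \sqrt{2}$ ($b = \sqrt{-5 + 3} = \sqrt{-2} = i \sqrt{2} \approx 1.4142 i$)
$C{\left(w \right)} = i \sqrt{2}$
$\left(P + C{\left(l \right)}\right) \left(m{\left(65 \right)} - 106373\right) = \left(479061 + i \sqrt{2}\right) \left(463 - 106373\right) = \left(479061 + i \sqrt{2}\right) \left(-105910\right) = -50737350510 - 105910 i \sqrt{2}$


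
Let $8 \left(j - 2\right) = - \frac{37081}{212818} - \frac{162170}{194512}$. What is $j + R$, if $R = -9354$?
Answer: $- \frac{774274759027097}{82791309632} \approx -9352.1$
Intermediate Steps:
$j = \frac{155151270631}{82791309632}$ ($j = 2 + \frac{- \frac{37081}{212818} - \frac{162170}{194512}}{8} = 2 + \frac{\left(-37081\right) \frac{1}{212818} - \frac{81085}{97256}}{8} = 2 + \frac{- \frac{37081}{212818} - \frac{81085}{97256}}{8} = 2 + \frac{1}{8} \left(- \frac{10431348633}{10348913704}\right) = 2 - \frac{10431348633}{82791309632} = \frac{155151270631}{82791309632} \approx 1.874$)
$j + R = \frac{155151270631}{82791309632} - 9354 = - \frac{774274759027097}{82791309632}$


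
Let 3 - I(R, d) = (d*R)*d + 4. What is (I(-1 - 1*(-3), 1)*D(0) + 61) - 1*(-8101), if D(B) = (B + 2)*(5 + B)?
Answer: 8132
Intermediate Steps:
D(B) = (2 + B)*(5 + B)
I(R, d) = -1 - R*d² (I(R, d) = 3 - ((d*R)*d + 4) = 3 - ((R*d)*d + 4) = 3 - (R*d² + 4) = 3 - (4 + R*d²) = 3 + (-4 - R*d²) = -1 - R*d²)
(I(-1 - 1*(-3), 1)*D(0) + 61) - 1*(-8101) = ((-1 - 1*(-1 - 1*(-3))*1²)*(10 + 0² + 7*0) + 61) - 1*(-8101) = ((-1 - 1*(-1 + 3)*1)*(10 + 0 + 0) + 61) + 8101 = ((-1 - 1*2*1)*10 + 61) + 8101 = ((-1 - 2)*10 + 61) + 8101 = (-3*10 + 61) + 8101 = (-30 + 61) + 8101 = 31 + 8101 = 8132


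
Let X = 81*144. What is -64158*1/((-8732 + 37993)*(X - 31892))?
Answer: 32079/295945754 ≈ 0.00010839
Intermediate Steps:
X = 11664
-64158*1/((-8732 + 37993)*(X - 31892)) = -64158*1/((-8732 + 37993)*(11664 - 31892)) = -64158/(29261*(-20228)) = -64158/(-591891508) = -64158*(-1/591891508) = 32079/295945754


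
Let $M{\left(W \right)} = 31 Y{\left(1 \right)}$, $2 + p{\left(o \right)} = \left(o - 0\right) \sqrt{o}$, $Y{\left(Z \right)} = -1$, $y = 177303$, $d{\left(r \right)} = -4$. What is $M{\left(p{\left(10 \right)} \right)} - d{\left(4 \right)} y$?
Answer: $709181$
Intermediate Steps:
$p{\left(o \right)} = -2 + o^{\frac{3}{2}}$ ($p{\left(o \right)} = -2 + \left(o - 0\right) \sqrt{o} = -2 + \left(o + 0\right) \sqrt{o} = -2 + o \sqrt{o} = -2 + o^{\frac{3}{2}}$)
$M{\left(W \right)} = -31$ ($M{\left(W \right)} = 31 \left(-1\right) = -31$)
$M{\left(p{\left(10 \right)} \right)} - d{\left(4 \right)} y = -31 - \left(-4\right) 177303 = -31 - -709212 = -31 + 709212 = 709181$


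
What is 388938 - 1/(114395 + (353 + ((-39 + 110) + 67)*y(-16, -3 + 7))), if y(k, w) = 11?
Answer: 45220265507/116266 ≈ 3.8894e+5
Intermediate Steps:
388938 - 1/(114395 + (353 + ((-39 + 110) + 67)*y(-16, -3 + 7))) = 388938 - 1/(114395 + (353 + ((-39 + 110) + 67)*11)) = 388938 - 1/(114395 + (353 + (71 + 67)*11)) = 388938 - 1/(114395 + (353 + 138*11)) = 388938 - 1/(114395 + (353 + 1518)) = 388938 - 1/(114395 + 1871) = 388938 - 1/116266 = 45220265507/116266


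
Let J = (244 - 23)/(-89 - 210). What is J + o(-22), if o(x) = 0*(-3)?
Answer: -17/23 ≈ -0.73913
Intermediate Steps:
o(x) = 0
J = -17/23 (J = 221/(-299) = 221*(-1/299) = -17/23 ≈ -0.73913)
J + o(-22) = -17/23 + 0 = -17/23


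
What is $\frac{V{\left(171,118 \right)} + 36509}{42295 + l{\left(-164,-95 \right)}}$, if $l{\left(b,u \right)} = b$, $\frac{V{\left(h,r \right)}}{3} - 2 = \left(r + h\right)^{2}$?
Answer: $\frac{287078}{42131} \approx 6.8139$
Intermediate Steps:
$V{\left(h,r \right)} = 6 + 3 \left(h + r\right)^{2}$ ($V{\left(h,r \right)} = 6 + 3 \left(r + h\right)^{2} = 6 + 3 \left(h + r\right)^{2}$)
$\frac{V{\left(171,118 \right)} + 36509}{42295 + l{\left(-164,-95 \right)}} = \frac{\left(6 + 3 \left(171 + 118\right)^{2}\right) + 36509}{42295 - 164} = \frac{\left(6 + 3 \cdot 289^{2}\right) + 36509}{42131} = \left(\left(6 + 3 \cdot 83521\right) + 36509\right) \frac{1}{42131} = \left(\left(6 + 250563\right) + 36509\right) \frac{1}{42131} = \left(250569 + 36509\right) \frac{1}{42131} = 287078 \cdot \frac{1}{42131} = \frac{287078}{42131}$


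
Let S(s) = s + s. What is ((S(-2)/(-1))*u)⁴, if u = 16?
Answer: 16777216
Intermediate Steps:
S(s) = 2*s
((S(-2)/(-1))*u)⁴ = (((2*(-2))/(-1))*16)⁴ = (-4*(-1)*16)⁴ = (4*16)⁴ = 64⁴ = 16777216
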